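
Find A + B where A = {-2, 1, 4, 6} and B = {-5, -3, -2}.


A + B = {a + b : a ∈ A, b ∈ B}.
Enumerate all |A|·|B| = 4·3 = 12 pairs (a, b) and collect distinct sums.
a = -2: -2+-5=-7, -2+-3=-5, -2+-2=-4
a = 1: 1+-5=-4, 1+-3=-2, 1+-2=-1
a = 4: 4+-5=-1, 4+-3=1, 4+-2=2
a = 6: 6+-5=1, 6+-3=3, 6+-2=4
Collecting distinct sums: A + B = {-7, -5, -4, -2, -1, 1, 2, 3, 4}
|A + B| = 9

A + B = {-7, -5, -4, -2, -1, 1, 2, 3, 4}


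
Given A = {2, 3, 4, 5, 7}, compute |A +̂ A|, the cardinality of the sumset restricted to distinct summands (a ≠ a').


Restricted sumset: A +̂ A = {a + a' : a ∈ A, a' ∈ A, a ≠ a'}.
Equivalently, take A + A and drop any sum 2a that is achievable ONLY as a + a for a ∈ A (i.e. sums representable only with equal summands).
Enumerate pairs (a, a') with a < a' (symmetric, so each unordered pair gives one sum; this covers all a ≠ a'):
  2 + 3 = 5
  2 + 4 = 6
  2 + 5 = 7
  2 + 7 = 9
  3 + 4 = 7
  3 + 5 = 8
  3 + 7 = 10
  4 + 5 = 9
  4 + 7 = 11
  5 + 7 = 12
Collected distinct sums: {5, 6, 7, 8, 9, 10, 11, 12}
|A +̂ A| = 8
(Reference bound: |A +̂ A| ≥ 2|A| - 3 for |A| ≥ 2, with |A| = 5 giving ≥ 7.)

|A +̂ A| = 8


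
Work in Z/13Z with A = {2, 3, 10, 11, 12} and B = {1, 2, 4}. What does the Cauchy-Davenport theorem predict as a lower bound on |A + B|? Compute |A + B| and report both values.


Cauchy-Davenport: |A + B| ≥ min(p, |A| + |B| - 1) for A, B nonempty in Z/pZ.
|A| = 5, |B| = 3, p = 13.
CD lower bound = min(13, 5 + 3 - 1) = min(13, 7) = 7.
Compute A + B mod 13 directly:
a = 2: 2+1=3, 2+2=4, 2+4=6
a = 3: 3+1=4, 3+2=5, 3+4=7
a = 10: 10+1=11, 10+2=12, 10+4=1
a = 11: 11+1=12, 11+2=0, 11+4=2
a = 12: 12+1=0, 12+2=1, 12+4=3
A + B = {0, 1, 2, 3, 4, 5, 6, 7, 11, 12}, so |A + B| = 10.
Verify: 10 ≥ 7? Yes ✓.

CD lower bound = 7, actual |A + B| = 10.


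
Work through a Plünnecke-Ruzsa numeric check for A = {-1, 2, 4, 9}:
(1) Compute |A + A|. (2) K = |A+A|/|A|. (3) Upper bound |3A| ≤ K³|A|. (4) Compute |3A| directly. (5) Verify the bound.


|A| = 4.
Step 1: Compute A + A by enumerating all 16 pairs.
A + A = {-2, 1, 3, 4, 6, 8, 11, 13, 18}, so |A + A| = 9.
Step 2: Doubling constant K = |A + A|/|A| = 9/4 = 9/4 ≈ 2.2500.
Step 3: Plünnecke-Ruzsa gives |3A| ≤ K³·|A| = (2.2500)³ · 4 ≈ 45.5625.
Step 4: Compute 3A = A + A + A directly by enumerating all triples (a,b,c) ∈ A³; |3A| = 16.
Step 5: Check 16 ≤ 45.5625? Yes ✓.

K = 9/4, Plünnecke-Ruzsa bound K³|A| ≈ 45.5625, |3A| = 16, inequality holds.


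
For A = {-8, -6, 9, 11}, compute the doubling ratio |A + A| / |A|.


|A| = 4.
Compute A + A by enumerating all 16 pairs.
A + A = {-16, -14, -12, 1, 3, 5, 18, 20, 22}, so |A + A| = 9.
K = |A + A| / |A| = 9/4 (already in lowest terms) ≈ 2.2500.
Reference: AP of size 4 gives K = 7/4 ≈ 1.7500; a fully generic set of size 4 gives K ≈ 2.5000.

|A| = 4, |A + A| = 9, K = 9/4.


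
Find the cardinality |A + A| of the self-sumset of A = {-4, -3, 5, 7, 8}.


A + A = {a + a' : a, a' ∈ A}; |A| = 5.
General bounds: 2|A| - 1 ≤ |A + A| ≤ |A|(|A|+1)/2, i.e. 9 ≤ |A + A| ≤ 15.
Lower bound 2|A|-1 is attained iff A is an arithmetic progression.
Enumerate sums a + a' for a ≤ a' (symmetric, so this suffices):
a = -4: -4+-4=-8, -4+-3=-7, -4+5=1, -4+7=3, -4+8=4
a = -3: -3+-3=-6, -3+5=2, -3+7=4, -3+8=5
a = 5: 5+5=10, 5+7=12, 5+8=13
a = 7: 7+7=14, 7+8=15
a = 8: 8+8=16
Distinct sums: {-8, -7, -6, 1, 2, 3, 4, 5, 10, 12, 13, 14, 15, 16}
|A + A| = 14

|A + A| = 14


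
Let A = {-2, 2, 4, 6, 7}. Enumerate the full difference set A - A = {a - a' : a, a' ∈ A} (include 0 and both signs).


A - A = {a - a' : a, a' ∈ A}.
Compute a - a' for each ordered pair (a, a'):
a = -2: -2--2=0, -2-2=-4, -2-4=-6, -2-6=-8, -2-7=-9
a = 2: 2--2=4, 2-2=0, 2-4=-2, 2-6=-4, 2-7=-5
a = 4: 4--2=6, 4-2=2, 4-4=0, 4-6=-2, 4-7=-3
a = 6: 6--2=8, 6-2=4, 6-4=2, 6-6=0, 6-7=-1
a = 7: 7--2=9, 7-2=5, 7-4=3, 7-6=1, 7-7=0
Collecting distinct values (and noting 0 appears from a-a):
A - A = {-9, -8, -6, -5, -4, -3, -2, -1, 0, 1, 2, 3, 4, 5, 6, 8, 9}
|A - A| = 17

A - A = {-9, -8, -6, -5, -4, -3, -2, -1, 0, 1, 2, 3, 4, 5, 6, 8, 9}


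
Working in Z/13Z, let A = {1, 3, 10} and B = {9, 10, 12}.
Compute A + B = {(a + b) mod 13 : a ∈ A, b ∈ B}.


Work in Z/13Z: reduce every sum a + b modulo 13.
Enumerate all 9 pairs:
a = 1: 1+9=10, 1+10=11, 1+12=0
a = 3: 3+9=12, 3+10=0, 3+12=2
a = 10: 10+9=6, 10+10=7, 10+12=9
Distinct residues collected: {0, 2, 6, 7, 9, 10, 11, 12}
|A + B| = 8 (out of 13 total residues).

A + B = {0, 2, 6, 7, 9, 10, 11, 12}


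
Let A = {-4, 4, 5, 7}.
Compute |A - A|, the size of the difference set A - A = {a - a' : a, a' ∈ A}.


A - A = {a - a' : a, a' ∈ A}; |A| = 4.
Bounds: 2|A|-1 ≤ |A - A| ≤ |A|² - |A| + 1, i.e. 7 ≤ |A - A| ≤ 13.
Note: 0 ∈ A - A always (from a - a). The set is symmetric: if d ∈ A - A then -d ∈ A - A.
Enumerate nonzero differences d = a - a' with a > a' (then include -d):
Positive differences: {1, 2, 3, 8, 9, 11}
Full difference set: {0} ∪ (positive diffs) ∪ (negative diffs).
|A - A| = 1 + 2·6 = 13 (matches direct enumeration: 13).

|A - A| = 13


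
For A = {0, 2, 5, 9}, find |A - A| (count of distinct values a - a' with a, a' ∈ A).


A - A = {a - a' : a, a' ∈ A}; |A| = 4.
Bounds: 2|A|-1 ≤ |A - A| ≤ |A|² - |A| + 1, i.e. 7 ≤ |A - A| ≤ 13.
Note: 0 ∈ A - A always (from a - a). The set is symmetric: if d ∈ A - A then -d ∈ A - A.
Enumerate nonzero differences d = a - a' with a > a' (then include -d):
Positive differences: {2, 3, 4, 5, 7, 9}
Full difference set: {0} ∪ (positive diffs) ∪ (negative diffs).
|A - A| = 1 + 2·6 = 13 (matches direct enumeration: 13).

|A - A| = 13


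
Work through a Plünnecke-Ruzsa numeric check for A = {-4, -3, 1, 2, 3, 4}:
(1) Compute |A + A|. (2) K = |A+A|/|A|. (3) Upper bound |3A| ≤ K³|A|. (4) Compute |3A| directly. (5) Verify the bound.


|A| = 6.
Step 1: Compute A + A by enumerating all 36 pairs.
A + A = {-8, -7, -6, -3, -2, -1, 0, 1, 2, 3, 4, 5, 6, 7, 8}, so |A + A| = 15.
Step 2: Doubling constant K = |A + A|/|A| = 15/6 = 15/6 ≈ 2.5000.
Step 3: Plünnecke-Ruzsa gives |3A| ≤ K³·|A| = (2.5000)³ · 6 ≈ 93.7500.
Step 4: Compute 3A = A + A + A directly by enumerating all triples (a,b,c) ∈ A³; |3A| = 24.
Step 5: Check 24 ≤ 93.7500? Yes ✓.

K = 15/6, Plünnecke-Ruzsa bound K³|A| ≈ 93.7500, |3A| = 24, inequality holds.


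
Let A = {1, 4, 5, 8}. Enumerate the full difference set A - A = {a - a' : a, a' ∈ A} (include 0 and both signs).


A - A = {a - a' : a, a' ∈ A}.
Compute a - a' for each ordered pair (a, a'):
a = 1: 1-1=0, 1-4=-3, 1-5=-4, 1-8=-7
a = 4: 4-1=3, 4-4=0, 4-5=-1, 4-8=-4
a = 5: 5-1=4, 5-4=1, 5-5=0, 5-8=-3
a = 8: 8-1=7, 8-4=4, 8-5=3, 8-8=0
Collecting distinct values (and noting 0 appears from a-a):
A - A = {-7, -4, -3, -1, 0, 1, 3, 4, 7}
|A - A| = 9

A - A = {-7, -4, -3, -1, 0, 1, 3, 4, 7}


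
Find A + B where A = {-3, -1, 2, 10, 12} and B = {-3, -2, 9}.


A + B = {a + b : a ∈ A, b ∈ B}.
Enumerate all |A|·|B| = 5·3 = 15 pairs (a, b) and collect distinct sums.
a = -3: -3+-3=-6, -3+-2=-5, -3+9=6
a = -1: -1+-3=-4, -1+-2=-3, -1+9=8
a = 2: 2+-3=-1, 2+-2=0, 2+9=11
a = 10: 10+-3=7, 10+-2=8, 10+9=19
a = 12: 12+-3=9, 12+-2=10, 12+9=21
Collecting distinct sums: A + B = {-6, -5, -4, -3, -1, 0, 6, 7, 8, 9, 10, 11, 19, 21}
|A + B| = 14

A + B = {-6, -5, -4, -3, -1, 0, 6, 7, 8, 9, 10, 11, 19, 21}


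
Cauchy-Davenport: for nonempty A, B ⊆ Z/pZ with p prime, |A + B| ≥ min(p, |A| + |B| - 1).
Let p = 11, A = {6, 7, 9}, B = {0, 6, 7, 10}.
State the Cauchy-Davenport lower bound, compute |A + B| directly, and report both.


Cauchy-Davenport: |A + B| ≥ min(p, |A| + |B| - 1) for A, B nonempty in Z/pZ.
|A| = 3, |B| = 4, p = 11.
CD lower bound = min(11, 3 + 4 - 1) = min(11, 6) = 6.
Compute A + B mod 11 directly:
a = 6: 6+0=6, 6+6=1, 6+7=2, 6+10=5
a = 7: 7+0=7, 7+6=2, 7+7=3, 7+10=6
a = 9: 9+0=9, 9+6=4, 9+7=5, 9+10=8
A + B = {1, 2, 3, 4, 5, 6, 7, 8, 9}, so |A + B| = 9.
Verify: 9 ≥ 6? Yes ✓.

CD lower bound = 6, actual |A + B| = 9.


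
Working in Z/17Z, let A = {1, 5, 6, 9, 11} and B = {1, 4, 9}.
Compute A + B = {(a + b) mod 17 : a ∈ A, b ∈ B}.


Work in Z/17Z: reduce every sum a + b modulo 17.
Enumerate all 15 pairs:
a = 1: 1+1=2, 1+4=5, 1+9=10
a = 5: 5+1=6, 5+4=9, 5+9=14
a = 6: 6+1=7, 6+4=10, 6+9=15
a = 9: 9+1=10, 9+4=13, 9+9=1
a = 11: 11+1=12, 11+4=15, 11+9=3
Distinct residues collected: {1, 2, 3, 5, 6, 7, 9, 10, 12, 13, 14, 15}
|A + B| = 12 (out of 17 total residues).

A + B = {1, 2, 3, 5, 6, 7, 9, 10, 12, 13, 14, 15}


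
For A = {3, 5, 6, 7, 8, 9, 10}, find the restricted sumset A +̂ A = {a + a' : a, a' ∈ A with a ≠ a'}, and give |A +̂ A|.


Restricted sumset: A +̂ A = {a + a' : a ∈ A, a' ∈ A, a ≠ a'}.
Equivalently, take A + A and drop any sum 2a that is achievable ONLY as a + a for a ∈ A (i.e. sums representable only with equal summands).
Enumerate pairs (a, a') with a < a' (symmetric, so each unordered pair gives one sum; this covers all a ≠ a'):
  3 + 5 = 8
  3 + 6 = 9
  3 + 7 = 10
  3 + 8 = 11
  3 + 9 = 12
  3 + 10 = 13
  5 + 6 = 11
  5 + 7 = 12
  5 + 8 = 13
  5 + 9 = 14
  5 + 10 = 15
  6 + 7 = 13
  6 + 8 = 14
  6 + 9 = 15
  6 + 10 = 16
  7 + 8 = 15
  7 + 9 = 16
  7 + 10 = 17
  8 + 9 = 17
  8 + 10 = 18
  9 + 10 = 19
Collected distinct sums: {8, 9, 10, 11, 12, 13, 14, 15, 16, 17, 18, 19}
|A +̂ A| = 12
(Reference bound: |A +̂ A| ≥ 2|A| - 3 for |A| ≥ 2, with |A| = 7 giving ≥ 11.)

|A +̂ A| = 12


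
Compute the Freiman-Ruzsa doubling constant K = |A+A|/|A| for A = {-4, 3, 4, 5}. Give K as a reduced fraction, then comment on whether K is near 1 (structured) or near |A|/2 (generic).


|A| = 4.
Compute A + A by enumerating all 16 pairs.
A + A = {-8, -1, 0, 1, 6, 7, 8, 9, 10}, so |A + A| = 9.
K = |A + A| / |A| = 9/4 (already in lowest terms) ≈ 2.2500.
Reference: AP of size 4 gives K = 7/4 ≈ 1.7500; a fully generic set of size 4 gives K ≈ 2.5000.

|A| = 4, |A + A| = 9, K = 9/4.


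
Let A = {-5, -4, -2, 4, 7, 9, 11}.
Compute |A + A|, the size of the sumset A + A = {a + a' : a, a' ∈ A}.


A + A = {a + a' : a, a' ∈ A}; |A| = 7.
General bounds: 2|A| - 1 ≤ |A + A| ≤ |A|(|A|+1)/2, i.e. 13 ≤ |A + A| ≤ 28.
Lower bound 2|A|-1 is attained iff A is an arithmetic progression.
Enumerate sums a + a' for a ≤ a' (symmetric, so this suffices):
a = -5: -5+-5=-10, -5+-4=-9, -5+-2=-7, -5+4=-1, -5+7=2, -5+9=4, -5+11=6
a = -4: -4+-4=-8, -4+-2=-6, -4+4=0, -4+7=3, -4+9=5, -4+11=7
a = -2: -2+-2=-4, -2+4=2, -2+7=5, -2+9=7, -2+11=9
a = 4: 4+4=8, 4+7=11, 4+9=13, 4+11=15
a = 7: 7+7=14, 7+9=16, 7+11=18
a = 9: 9+9=18, 9+11=20
a = 11: 11+11=22
Distinct sums: {-10, -9, -8, -7, -6, -4, -1, 0, 2, 3, 4, 5, 6, 7, 8, 9, 11, 13, 14, 15, 16, 18, 20, 22}
|A + A| = 24

|A + A| = 24


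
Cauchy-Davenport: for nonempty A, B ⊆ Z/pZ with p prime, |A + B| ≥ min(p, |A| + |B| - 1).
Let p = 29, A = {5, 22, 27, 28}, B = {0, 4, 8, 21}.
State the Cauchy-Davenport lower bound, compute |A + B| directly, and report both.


Cauchy-Davenport: |A + B| ≥ min(p, |A| + |B| - 1) for A, B nonempty in Z/pZ.
|A| = 4, |B| = 4, p = 29.
CD lower bound = min(29, 4 + 4 - 1) = min(29, 7) = 7.
Compute A + B mod 29 directly:
a = 5: 5+0=5, 5+4=9, 5+8=13, 5+21=26
a = 22: 22+0=22, 22+4=26, 22+8=1, 22+21=14
a = 27: 27+0=27, 27+4=2, 27+8=6, 27+21=19
a = 28: 28+0=28, 28+4=3, 28+8=7, 28+21=20
A + B = {1, 2, 3, 5, 6, 7, 9, 13, 14, 19, 20, 22, 26, 27, 28}, so |A + B| = 15.
Verify: 15 ≥ 7? Yes ✓.

CD lower bound = 7, actual |A + B| = 15.


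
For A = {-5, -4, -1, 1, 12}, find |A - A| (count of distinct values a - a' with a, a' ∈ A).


A - A = {a - a' : a, a' ∈ A}; |A| = 5.
Bounds: 2|A|-1 ≤ |A - A| ≤ |A|² - |A| + 1, i.e. 9 ≤ |A - A| ≤ 21.
Note: 0 ∈ A - A always (from a - a). The set is symmetric: if d ∈ A - A then -d ∈ A - A.
Enumerate nonzero differences d = a - a' with a > a' (then include -d):
Positive differences: {1, 2, 3, 4, 5, 6, 11, 13, 16, 17}
Full difference set: {0} ∪ (positive diffs) ∪ (negative diffs).
|A - A| = 1 + 2·10 = 21 (matches direct enumeration: 21).

|A - A| = 21


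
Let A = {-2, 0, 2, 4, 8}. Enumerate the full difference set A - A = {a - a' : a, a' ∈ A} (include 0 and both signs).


A - A = {a - a' : a, a' ∈ A}.
Compute a - a' for each ordered pair (a, a'):
a = -2: -2--2=0, -2-0=-2, -2-2=-4, -2-4=-6, -2-8=-10
a = 0: 0--2=2, 0-0=0, 0-2=-2, 0-4=-4, 0-8=-8
a = 2: 2--2=4, 2-0=2, 2-2=0, 2-4=-2, 2-8=-6
a = 4: 4--2=6, 4-0=4, 4-2=2, 4-4=0, 4-8=-4
a = 8: 8--2=10, 8-0=8, 8-2=6, 8-4=4, 8-8=0
Collecting distinct values (and noting 0 appears from a-a):
A - A = {-10, -8, -6, -4, -2, 0, 2, 4, 6, 8, 10}
|A - A| = 11

A - A = {-10, -8, -6, -4, -2, 0, 2, 4, 6, 8, 10}


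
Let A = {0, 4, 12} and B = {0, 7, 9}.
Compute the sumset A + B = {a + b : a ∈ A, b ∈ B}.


A + B = {a + b : a ∈ A, b ∈ B}.
Enumerate all |A|·|B| = 3·3 = 9 pairs (a, b) and collect distinct sums.
a = 0: 0+0=0, 0+7=7, 0+9=9
a = 4: 4+0=4, 4+7=11, 4+9=13
a = 12: 12+0=12, 12+7=19, 12+9=21
Collecting distinct sums: A + B = {0, 4, 7, 9, 11, 12, 13, 19, 21}
|A + B| = 9

A + B = {0, 4, 7, 9, 11, 12, 13, 19, 21}


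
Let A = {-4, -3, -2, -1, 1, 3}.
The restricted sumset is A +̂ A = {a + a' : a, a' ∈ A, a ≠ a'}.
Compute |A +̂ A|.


Restricted sumset: A +̂ A = {a + a' : a ∈ A, a' ∈ A, a ≠ a'}.
Equivalently, take A + A and drop any sum 2a that is achievable ONLY as a + a for a ∈ A (i.e. sums representable only with equal summands).
Enumerate pairs (a, a') with a < a' (symmetric, so each unordered pair gives one sum; this covers all a ≠ a'):
  -4 + -3 = -7
  -4 + -2 = -6
  -4 + -1 = -5
  -4 + 1 = -3
  -4 + 3 = -1
  -3 + -2 = -5
  -3 + -1 = -4
  -3 + 1 = -2
  -3 + 3 = 0
  -2 + -1 = -3
  -2 + 1 = -1
  -2 + 3 = 1
  -1 + 1 = 0
  -1 + 3 = 2
  1 + 3 = 4
Collected distinct sums: {-7, -6, -5, -4, -3, -2, -1, 0, 1, 2, 4}
|A +̂ A| = 11
(Reference bound: |A +̂ A| ≥ 2|A| - 3 for |A| ≥ 2, with |A| = 6 giving ≥ 9.)

|A +̂ A| = 11


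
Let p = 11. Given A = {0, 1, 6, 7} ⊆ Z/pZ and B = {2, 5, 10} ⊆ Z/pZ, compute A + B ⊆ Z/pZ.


Work in Z/11Z: reduce every sum a + b modulo 11.
Enumerate all 12 pairs:
a = 0: 0+2=2, 0+5=5, 0+10=10
a = 1: 1+2=3, 1+5=6, 1+10=0
a = 6: 6+2=8, 6+5=0, 6+10=5
a = 7: 7+2=9, 7+5=1, 7+10=6
Distinct residues collected: {0, 1, 2, 3, 5, 6, 8, 9, 10}
|A + B| = 9 (out of 11 total residues).

A + B = {0, 1, 2, 3, 5, 6, 8, 9, 10}


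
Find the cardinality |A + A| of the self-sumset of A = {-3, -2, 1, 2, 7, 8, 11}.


A + A = {a + a' : a, a' ∈ A}; |A| = 7.
General bounds: 2|A| - 1 ≤ |A + A| ≤ |A|(|A|+1)/2, i.e. 13 ≤ |A + A| ≤ 28.
Lower bound 2|A|-1 is attained iff A is an arithmetic progression.
Enumerate sums a + a' for a ≤ a' (symmetric, so this suffices):
a = -3: -3+-3=-6, -3+-2=-5, -3+1=-2, -3+2=-1, -3+7=4, -3+8=5, -3+11=8
a = -2: -2+-2=-4, -2+1=-1, -2+2=0, -2+7=5, -2+8=6, -2+11=9
a = 1: 1+1=2, 1+2=3, 1+7=8, 1+8=9, 1+11=12
a = 2: 2+2=4, 2+7=9, 2+8=10, 2+11=13
a = 7: 7+7=14, 7+8=15, 7+11=18
a = 8: 8+8=16, 8+11=19
a = 11: 11+11=22
Distinct sums: {-6, -5, -4, -2, -1, 0, 2, 3, 4, 5, 6, 8, 9, 10, 12, 13, 14, 15, 16, 18, 19, 22}
|A + A| = 22

|A + A| = 22


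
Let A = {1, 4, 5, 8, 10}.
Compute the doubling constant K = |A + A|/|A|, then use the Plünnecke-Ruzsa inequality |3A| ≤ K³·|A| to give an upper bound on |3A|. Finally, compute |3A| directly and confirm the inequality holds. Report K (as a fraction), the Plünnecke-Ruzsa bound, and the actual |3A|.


|A| = 5.
Step 1: Compute A + A by enumerating all 25 pairs.
A + A = {2, 5, 6, 8, 9, 10, 11, 12, 13, 14, 15, 16, 18, 20}, so |A + A| = 14.
Step 2: Doubling constant K = |A + A|/|A| = 14/5 = 14/5 ≈ 2.8000.
Step 3: Plünnecke-Ruzsa gives |3A| ≤ K³·|A| = (2.8000)³ · 5 ≈ 109.7600.
Step 4: Compute 3A = A + A + A directly by enumerating all triples (a,b,c) ∈ A³; |3A| = 23.
Step 5: Check 23 ≤ 109.7600? Yes ✓.

K = 14/5, Plünnecke-Ruzsa bound K³|A| ≈ 109.7600, |3A| = 23, inequality holds.


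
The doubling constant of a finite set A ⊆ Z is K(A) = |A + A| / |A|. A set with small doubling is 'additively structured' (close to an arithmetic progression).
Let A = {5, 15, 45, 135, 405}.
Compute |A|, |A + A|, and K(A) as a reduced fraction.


|A| = 5.
Compute A + A by enumerating all 25 pairs.
A + A = {10, 20, 30, 50, 60, 90, 140, 150, 180, 270, 410, 420, 450, 540, 810}, so |A + A| = 15.
K = |A + A| / |A| = 15/5 = 3/1 ≈ 3.0000.
Reference: AP of size 5 gives K = 9/5 ≈ 1.8000; a fully generic set of size 5 gives K ≈ 3.0000.

|A| = 5, |A + A| = 15, K = 15/5 = 3/1.


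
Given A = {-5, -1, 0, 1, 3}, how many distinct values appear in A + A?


A + A = {a + a' : a, a' ∈ A}; |A| = 5.
General bounds: 2|A| - 1 ≤ |A + A| ≤ |A|(|A|+1)/2, i.e. 9 ≤ |A + A| ≤ 15.
Lower bound 2|A|-1 is attained iff A is an arithmetic progression.
Enumerate sums a + a' for a ≤ a' (symmetric, so this suffices):
a = -5: -5+-5=-10, -5+-1=-6, -5+0=-5, -5+1=-4, -5+3=-2
a = -1: -1+-1=-2, -1+0=-1, -1+1=0, -1+3=2
a = 0: 0+0=0, 0+1=1, 0+3=3
a = 1: 1+1=2, 1+3=4
a = 3: 3+3=6
Distinct sums: {-10, -6, -5, -4, -2, -1, 0, 1, 2, 3, 4, 6}
|A + A| = 12

|A + A| = 12


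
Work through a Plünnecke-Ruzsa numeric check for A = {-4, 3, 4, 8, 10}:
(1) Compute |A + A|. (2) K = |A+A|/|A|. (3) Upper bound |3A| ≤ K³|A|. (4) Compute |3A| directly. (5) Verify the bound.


|A| = 5.
Step 1: Compute A + A by enumerating all 25 pairs.
A + A = {-8, -1, 0, 4, 6, 7, 8, 11, 12, 13, 14, 16, 18, 20}, so |A + A| = 14.
Step 2: Doubling constant K = |A + A|/|A| = 14/5 = 14/5 ≈ 2.8000.
Step 3: Plünnecke-Ruzsa gives |3A| ≤ K³·|A| = (2.8000)³ · 5 ≈ 109.7600.
Step 4: Compute 3A = A + A + A directly by enumerating all triples (a,b,c) ∈ A³; |3A| = 27.
Step 5: Check 27 ≤ 109.7600? Yes ✓.

K = 14/5, Plünnecke-Ruzsa bound K³|A| ≈ 109.7600, |3A| = 27, inequality holds.


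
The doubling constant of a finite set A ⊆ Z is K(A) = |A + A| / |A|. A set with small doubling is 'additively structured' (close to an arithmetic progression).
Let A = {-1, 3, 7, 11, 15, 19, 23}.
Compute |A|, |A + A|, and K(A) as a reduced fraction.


|A| = 7.
Compute A + A by enumerating all 49 pairs.
A + A = {-2, 2, 6, 10, 14, 18, 22, 26, 30, 34, 38, 42, 46}, so |A + A| = 13.
K = |A + A| / |A| = 13/7 (already in lowest terms) ≈ 1.8571.
Reference: AP of size 7 gives K = 13/7 ≈ 1.8571; a fully generic set of size 7 gives K ≈ 4.0000.

|A| = 7, |A + A| = 13, K = 13/7.


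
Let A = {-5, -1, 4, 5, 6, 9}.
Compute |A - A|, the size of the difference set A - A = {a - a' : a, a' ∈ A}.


A - A = {a - a' : a, a' ∈ A}; |A| = 6.
Bounds: 2|A|-1 ≤ |A - A| ≤ |A|² - |A| + 1, i.e. 11 ≤ |A - A| ≤ 31.
Note: 0 ∈ A - A always (from a - a). The set is symmetric: if d ∈ A - A then -d ∈ A - A.
Enumerate nonzero differences d = a - a' with a > a' (then include -d):
Positive differences: {1, 2, 3, 4, 5, 6, 7, 9, 10, 11, 14}
Full difference set: {0} ∪ (positive diffs) ∪ (negative diffs).
|A - A| = 1 + 2·11 = 23 (matches direct enumeration: 23).

|A - A| = 23


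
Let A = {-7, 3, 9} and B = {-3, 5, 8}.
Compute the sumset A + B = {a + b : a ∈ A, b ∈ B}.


A + B = {a + b : a ∈ A, b ∈ B}.
Enumerate all |A|·|B| = 3·3 = 9 pairs (a, b) and collect distinct sums.
a = -7: -7+-3=-10, -7+5=-2, -7+8=1
a = 3: 3+-3=0, 3+5=8, 3+8=11
a = 9: 9+-3=6, 9+5=14, 9+8=17
Collecting distinct sums: A + B = {-10, -2, 0, 1, 6, 8, 11, 14, 17}
|A + B| = 9

A + B = {-10, -2, 0, 1, 6, 8, 11, 14, 17}


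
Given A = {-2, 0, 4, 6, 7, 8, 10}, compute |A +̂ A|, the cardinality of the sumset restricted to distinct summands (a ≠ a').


Restricted sumset: A +̂ A = {a + a' : a ∈ A, a' ∈ A, a ≠ a'}.
Equivalently, take A + A and drop any sum 2a that is achievable ONLY as a + a for a ∈ A (i.e. sums representable only with equal summands).
Enumerate pairs (a, a') with a < a' (symmetric, so each unordered pair gives one sum; this covers all a ≠ a'):
  -2 + 0 = -2
  -2 + 4 = 2
  -2 + 6 = 4
  -2 + 7 = 5
  -2 + 8 = 6
  -2 + 10 = 8
  0 + 4 = 4
  0 + 6 = 6
  0 + 7 = 7
  0 + 8 = 8
  0 + 10 = 10
  4 + 6 = 10
  4 + 7 = 11
  4 + 8 = 12
  4 + 10 = 14
  6 + 7 = 13
  6 + 8 = 14
  6 + 10 = 16
  7 + 8 = 15
  7 + 10 = 17
  8 + 10 = 18
Collected distinct sums: {-2, 2, 4, 5, 6, 7, 8, 10, 11, 12, 13, 14, 15, 16, 17, 18}
|A +̂ A| = 16
(Reference bound: |A +̂ A| ≥ 2|A| - 3 for |A| ≥ 2, with |A| = 7 giving ≥ 11.)

|A +̂ A| = 16


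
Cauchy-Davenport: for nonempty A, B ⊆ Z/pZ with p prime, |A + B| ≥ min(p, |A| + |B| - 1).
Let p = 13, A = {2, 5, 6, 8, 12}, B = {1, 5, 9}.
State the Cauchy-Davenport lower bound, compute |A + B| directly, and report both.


Cauchy-Davenport: |A + B| ≥ min(p, |A| + |B| - 1) for A, B nonempty in Z/pZ.
|A| = 5, |B| = 3, p = 13.
CD lower bound = min(13, 5 + 3 - 1) = min(13, 7) = 7.
Compute A + B mod 13 directly:
a = 2: 2+1=3, 2+5=7, 2+9=11
a = 5: 5+1=6, 5+5=10, 5+9=1
a = 6: 6+1=7, 6+5=11, 6+9=2
a = 8: 8+1=9, 8+5=0, 8+9=4
a = 12: 12+1=0, 12+5=4, 12+9=8
A + B = {0, 1, 2, 3, 4, 6, 7, 8, 9, 10, 11}, so |A + B| = 11.
Verify: 11 ≥ 7? Yes ✓.

CD lower bound = 7, actual |A + B| = 11.


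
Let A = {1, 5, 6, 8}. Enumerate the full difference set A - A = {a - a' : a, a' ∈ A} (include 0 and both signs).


A - A = {a - a' : a, a' ∈ A}.
Compute a - a' for each ordered pair (a, a'):
a = 1: 1-1=0, 1-5=-4, 1-6=-5, 1-8=-7
a = 5: 5-1=4, 5-5=0, 5-6=-1, 5-8=-3
a = 6: 6-1=5, 6-5=1, 6-6=0, 6-8=-2
a = 8: 8-1=7, 8-5=3, 8-6=2, 8-8=0
Collecting distinct values (and noting 0 appears from a-a):
A - A = {-7, -5, -4, -3, -2, -1, 0, 1, 2, 3, 4, 5, 7}
|A - A| = 13

A - A = {-7, -5, -4, -3, -2, -1, 0, 1, 2, 3, 4, 5, 7}


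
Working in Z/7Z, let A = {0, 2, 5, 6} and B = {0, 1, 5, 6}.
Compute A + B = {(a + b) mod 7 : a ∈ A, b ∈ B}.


Work in Z/7Z: reduce every sum a + b modulo 7.
Enumerate all 16 pairs:
a = 0: 0+0=0, 0+1=1, 0+5=5, 0+6=6
a = 2: 2+0=2, 2+1=3, 2+5=0, 2+6=1
a = 5: 5+0=5, 5+1=6, 5+5=3, 5+6=4
a = 6: 6+0=6, 6+1=0, 6+5=4, 6+6=5
Distinct residues collected: {0, 1, 2, 3, 4, 5, 6}
|A + B| = 7 (out of 7 total residues).

A + B = {0, 1, 2, 3, 4, 5, 6}


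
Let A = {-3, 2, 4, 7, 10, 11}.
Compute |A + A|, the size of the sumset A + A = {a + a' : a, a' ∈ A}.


A + A = {a + a' : a, a' ∈ A}; |A| = 6.
General bounds: 2|A| - 1 ≤ |A + A| ≤ |A|(|A|+1)/2, i.e. 11 ≤ |A + A| ≤ 21.
Lower bound 2|A|-1 is attained iff A is an arithmetic progression.
Enumerate sums a + a' for a ≤ a' (symmetric, so this suffices):
a = -3: -3+-3=-6, -3+2=-1, -3+4=1, -3+7=4, -3+10=7, -3+11=8
a = 2: 2+2=4, 2+4=6, 2+7=9, 2+10=12, 2+11=13
a = 4: 4+4=8, 4+7=11, 4+10=14, 4+11=15
a = 7: 7+7=14, 7+10=17, 7+11=18
a = 10: 10+10=20, 10+11=21
a = 11: 11+11=22
Distinct sums: {-6, -1, 1, 4, 6, 7, 8, 9, 11, 12, 13, 14, 15, 17, 18, 20, 21, 22}
|A + A| = 18

|A + A| = 18


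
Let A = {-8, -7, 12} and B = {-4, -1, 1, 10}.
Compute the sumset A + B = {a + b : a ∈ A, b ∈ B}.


A + B = {a + b : a ∈ A, b ∈ B}.
Enumerate all |A|·|B| = 3·4 = 12 pairs (a, b) and collect distinct sums.
a = -8: -8+-4=-12, -8+-1=-9, -8+1=-7, -8+10=2
a = -7: -7+-4=-11, -7+-1=-8, -7+1=-6, -7+10=3
a = 12: 12+-4=8, 12+-1=11, 12+1=13, 12+10=22
Collecting distinct sums: A + B = {-12, -11, -9, -8, -7, -6, 2, 3, 8, 11, 13, 22}
|A + B| = 12

A + B = {-12, -11, -9, -8, -7, -6, 2, 3, 8, 11, 13, 22}


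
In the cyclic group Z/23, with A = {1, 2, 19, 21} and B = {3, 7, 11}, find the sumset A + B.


Work in Z/23Z: reduce every sum a + b modulo 23.
Enumerate all 12 pairs:
a = 1: 1+3=4, 1+7=8, 1+11=12
a = 2: 2+3=5, 2+7=9, 2+11=13
a = 19: 19+3=22, 19+7=3, 19+11=7
a = 21: 21+3=1, 21+7=5, 21+11=9
Distinct residues collected: {1, 3, 4, 5, 7, 8, 9, 12, 13, 22}
|A + B| = 10 (out of 23 total residues).

A + B = {1, 3, 4, 5, 7, 8, 9, 12, 13, 22}


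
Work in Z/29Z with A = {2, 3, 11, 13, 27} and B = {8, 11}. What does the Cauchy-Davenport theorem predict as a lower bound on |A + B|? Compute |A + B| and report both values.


Cauchy-Davenport: |A + B| ≥ min(p, |A| + |B| - 1) for A, B nonempty in Z/pZ.
|A| = 5, |B| = 2, p = 29.
CD lower bound = min(29, 5 + 2 - 1) = min(29, 6) = 6.
Compute A + B mod 29 directly:
a = 2: 2+8=10, 2+11=13
a = 3: 3+8=11, 3+11=14
a = 11: 11+8=19, 11+11=22
a = 13: 13+8=21, 13+11=24
a = 27: 27+8=6, 27+11=9
A + B = {6, 9, 10, 11, 13, 14, 19, 21, 22, 24}, so |A + B| = 10.
Verify: 10 ≥ 6? Yes ✓.

CD lower bound = 6, actual |A + B| = 10.


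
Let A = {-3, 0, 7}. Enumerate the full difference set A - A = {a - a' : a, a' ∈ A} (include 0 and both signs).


A - A = {a - a' : a, a' ∈ A}.
Compute a - a' for each ordered pair (a, a'):
a = -3: -3--3=0, -3-0=-3, -3-7=-10
a = 0: 0--3=3, 0-0=0, 0-7=-7
a = 7: 7--3=10, 7-0=7, 7-7=0
Collecting distinct values (and noting 0 appears from a-a):
A - A = {-10, -7, -3, 0, 3, 7, 10}
|A - A| = 7

A - A = {-10, -7, -3, 0, 3, 7, 10}


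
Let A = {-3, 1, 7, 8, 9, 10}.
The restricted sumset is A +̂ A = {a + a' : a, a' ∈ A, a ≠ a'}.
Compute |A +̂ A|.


Restricted sumset: A +̂ A = {a + a' : a ∈ A, a' ∈ A, a ≠ a'}.
Equivalently, take A + A and drop any sum 2a that is achievable ONLY as a + a for a ∈ A (i.e. sums representable only with equal summands).
Enumerate pairs (a, a') with a < a' (symmetric, so each unordered pair gives one sum; this covers all a ≠ a'):
  -3 + 1 = -2
  -3 + 7 = 4
  -3 + 8 = 5
  -3 + 9 = 6
  -3 + 10 = 7
  1 + 7 = 8
  1 + 8 = 9
  1 + 9 = 10
  1 + 10 = 11
  7 + 8 = 15
  7 + 9 = 16
  7 + 10 = 17
  8 + 9 = 17
  8 + 10 = 18
  9 + 10 = 19
Collected distinct sums: {-2, 4, 5, 6, 7, 8, 9, 10, 11, 15, 16, 17, 18, 19}
|A +̂ A| = 14
(Reference bound: |A +̂ A| ≥ 2|A| - 3 for |A| ≥ 2, with |A| = 6 giving ≥ 9.)

|A +̂ A| = 14


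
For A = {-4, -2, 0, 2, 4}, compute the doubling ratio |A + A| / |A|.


|A| = 5.
Compute A + A by enumerating all 25 pairs.
A + A = {-8, -6, -4, -2, 0, 2, 4, 6, 8}, so |A + A| = 9.
K = |A + A| / |A| = 9/5 (already in lowest terms) ≈ 1.8000.
Reference: AP of size 5 gives K = 9/5 ≈ 1.8000; a fully generic set of size 5 gives K ≈ 3.0000.

|A| = 5, |A + A| = 9, K = 9/5.


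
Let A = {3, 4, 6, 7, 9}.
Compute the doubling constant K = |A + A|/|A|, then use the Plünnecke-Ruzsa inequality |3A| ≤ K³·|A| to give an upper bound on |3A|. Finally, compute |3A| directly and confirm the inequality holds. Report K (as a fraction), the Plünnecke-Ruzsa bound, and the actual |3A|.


|A| = 5.
Step 1: Compute A + A by enumerating all 25 pairs.
A + A = {6, 7, 8, 9, 10, 11, 12, 13, 14, 15, 16, 18}, so |A + A| = 12.
Step 2: Doubling constant K = |A + A|/|A| = 12/5 = 12/5 ≈ 2.4000.
Step 3: Plünnecke-Ruzsa gives |3A| ≤ K³·|A| = (2.4000)³ · 5 ≈ 69.1200.
Step 4: Compute 3A = A + A + A directly by enumerating all triples (a,b,c) ∈ A³; |3A| = 18.
Step 5: Check 18 ≤ 69.1200? Yes ✓.

K = 12/5, Plünnecke-Ruzsa bound K³|A| ≈ 69.1200, |3A| = 18, inequality holds.


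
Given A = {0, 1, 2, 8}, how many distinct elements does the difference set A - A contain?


A - A = {a - a' : a, a' ∈ A}; |A| = 4.
Bounds: 2|A|-1 ≤ |A - A| ≤ |A|² - |A| + 1, i.e. 7 ≤ |A - A| ≤ 13.
Note: 0 ∈ A - A always (from a - a). The set is symmetric: if d ∈ A - A then -d ∈ A - A.
Enumerate nonzero differences d = a - a' with a > a' (then include -d):
Positive differences: {1, 2, 6, 7, 8}
Full difference set: {0} ∪ (positive diffs) ∪ (negative diffs).
|A - A| = 1 + 2·5 = 11 (matches direct enumeration: 11).

|A - A| = 11


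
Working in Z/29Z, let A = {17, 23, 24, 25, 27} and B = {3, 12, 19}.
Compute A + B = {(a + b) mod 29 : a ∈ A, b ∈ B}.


Work in Z/29Z: reduce every sum a + b modulo 29.
Enumerate all 15 pairs:
a = 17: 17+3=20, 17+12=0, 17+19=7
a = 23: 23+3=26, 23+12=6, 23+19=13
a = 24: 24+3=27, 24+12=7, 24+19=14
a = 25: 25+3=28, 25+12=8, 25+19=15
a = 27: 27+3=1, 27+12=10, 27+19=17
Distinct residues collected: {0, 1, 6, 7, 8, 10, 13, 14, 15, 17, 20, 26, 27, 28}
|A + B| = 14 (out of 29 total residues).

A + B = {0, 1, 6, 7, 8, 10, 13, 14, 15, 17, 20, 26, 27, 28}


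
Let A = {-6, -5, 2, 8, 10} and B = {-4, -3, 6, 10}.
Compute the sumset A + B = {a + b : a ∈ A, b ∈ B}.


A + B = {a + b : a ∈ A, b ∈ B}.
Enumerate all |A|·|B| = 5·4 = 20 pairs (a, b) and collect distinct sums.
a = -6: -6+-4=-10, -6+-3=-9, -6+6=0, -6+10=4
a = -5: -5+-4=-9, -5+-3=-8, -5+6=1, -5+10=5
a = 2: 2+-4=-2, 2+-3=-1, 2+6=8, 2+10=12
a = 8: 8+-4=4, 8+-3=5, 8+6=14, 8+10=18
a = 10: 10+-4=6, 10+-3=7, 10+6=16, 10+10=20
Collecting distinct sums: A + B = {-10, -9, -8, -2, -1, 0, 1, 4, 5, 6, 7, 8, 12, 14, 16, 18, 20}
|A + B| = 17

A + B = {-10, -9, -8, -2, -1, 0, 1, 4, 5, 6, 7, 8, 12, 14, 16, 18, 20}


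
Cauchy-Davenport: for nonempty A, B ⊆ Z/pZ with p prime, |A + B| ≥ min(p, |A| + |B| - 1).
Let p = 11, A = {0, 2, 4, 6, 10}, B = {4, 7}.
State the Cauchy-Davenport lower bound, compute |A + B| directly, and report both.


Cauchy-Davenport: |A + B| ≥ min(p, |A| + |B| - 1) for A, B nonempty in Z/pZ.
|A| = 5, |B| = 2, p = 11.
CD lower bound = min(11, 5 + 2 - 1) = min(11, 6) = 6.
Compute A + B mod 11 directly:
a = 0: 0+4=4, 0+7=7
a = 2: 2+4=6, 2+7=9
a = 4: 4+4=8, 4+7=0
a = 6: 6+4=10, 6+7=2
a = 10: 10+4=3, 10+7=6
A + B = {0, 2, 3, 4, 6, 7, 8, 9, 10}, so |A + B| = 9.
Verify: 9 ≥ 6? Yes ✓.

CD lower bound = 6, actual |A + B| = 9.


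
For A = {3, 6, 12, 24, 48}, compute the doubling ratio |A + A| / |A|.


|A| = 5.
Compute A + A by enumerating all 25 pairs.
A + A = {6, 9, 12, 15, 18, 24, 27, 30, 36, 48, 51, 54, 60, 72, 96}, so |A + A| = 15.
K = |A + A| / |A| = 15/5 = 3/1 ≈ 3.0000.
Reference: AP of size 5 gives K = 9/5 ≈ 1.8000; a fully generic set of size 5 gives K ≈ 3.0000.

|A| = 5, |A + A| = 15, K = 15/5 = 3/1.


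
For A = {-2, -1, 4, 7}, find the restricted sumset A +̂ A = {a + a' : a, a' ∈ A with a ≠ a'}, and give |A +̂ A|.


Restricted sumset: A +̂ A = {a + a' : a ∈ A, a' ∈ A, a ≠ a'}.
Equivalently, take A + A and drop any sum 2a that is achievable ONLY as a + a for a ∈ A (i.e. sums representable only with equal summands).
Enumerate pairs (a, a') with a < a' (symmetric, so each unordered pair gives one sum; this covers all a ≠ a'):
  -2 + -1 = -3
  -2 + 4 = 2
  -2 + 7 = 5
  -1 + 4 = 3
  -1 + 7 = 6
  4 + 7 = 11
Collected distinct sums: {-3, 2, 3, 5, 6, 11}
|A +̂ A| = 6
(Reference bound: |A +̂ A| ≥ 2|A| - 3 for |A| ≥ 2, with |A| = 4 giving ≥ 5.)

|A +̂ A| = 6


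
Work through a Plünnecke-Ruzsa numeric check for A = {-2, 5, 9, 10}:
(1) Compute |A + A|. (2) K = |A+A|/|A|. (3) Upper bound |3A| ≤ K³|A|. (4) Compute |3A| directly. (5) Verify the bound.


|A| = 4.
Step 1: Compute A + A by enumerating all 16 pairs.
A + A = {-4, 3, 7, 8, 10, 14, 15, 18, 19, 20}, so |A + A| = 10.
Step 2: Doubling constant K = |A + A|/|A| = 10/4 = 10/4 ≈ 2.5000.
Step 3: Plünnecke-Ruzsa gives |3A| ≤ K³·|A| = (2.5000)³ · 4 ≈ 62.5000.
Step 4: Compute 3A = A + A + A directly by enumerating all triples (a,b,c) ∈ A³; |3A| = 20.
Step 5: Check 20 ≤ 62.5000? Yes ✓.

K = 10/4, Plünnecke-Ruzsa bound K³|A| ≈ 62.5000, |3A| = 20, inequality holds.


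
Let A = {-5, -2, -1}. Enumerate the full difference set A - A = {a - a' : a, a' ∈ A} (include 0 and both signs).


A - A = {a - a' : a, a' ∈ A}.
Compute a - a' for each ordered pair (a, a'):
a = -5: -5--5=0, -5--2=-3, -5--1=-4
a = -2: -2--5=3, -2--2=0, -2--1=-1
a = -1: -1--5=4, -1--2=1, -1--1=0
Collecting distinct values (and noting 0 appears from a-a):
A - A = {-4, -3, -1, 0, 1, 3, 4}
|A - A| = 7

A - A = {-4, -3, -1, 0, 1, 3, 4}


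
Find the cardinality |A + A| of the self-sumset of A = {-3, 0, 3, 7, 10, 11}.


A + A = {a + a' : a, a' ∈ A}; |A| = 6.
General bounds: 2|A| - 1 ≤ |A + A| ≤ |A|(|A|+1)/2, i.e. 11 ≤ |A + A| ≤ 21.
Lower bound 2|A|-1 is attained iff A is an arithmetic progression.
Enumerate sums a + a' for a ≤ a' (symmetric, so this suffices):
a = -3: -3+-3=-6, -3+0=-3, -3+3=0, -3+7=4, -3+10=7, -3+11=8
a = 0: 0+0=0, 0+3=3, 0+7=7, 0+10=10, 0+11=11
a = 3: 3+3=6, 3+7=10, 3+10=13, 3+11=14
a = 7: 7+7=14, 7+10=17, 7+11=18
a = 10: 10+10=20, 10+11=21
a = 11: 11+11=22
Distinct sums: {-6, -3, 0, 3, 4, 6, 7, 8, 10, 11, 13, 14, 17, 18, 20, 21, 22}
|A + A| = 17

|A + A| = 17


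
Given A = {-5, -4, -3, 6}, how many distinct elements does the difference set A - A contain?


A - A = {a - a' : a, a' ∈ A}; |A| = 4.
Bounds: 2|A|-1 ≤ |A - A| ≤ |A|² - |A| + 1, i.e. 7 ≤ |A - A| ≤ 13.
Note: 0 ∈ A - A always (from a - a). The set is symmetric: if d ∈ A - A then -d ∈ A - A.
Enumerate nonzero differences d = a - a' with a > a' (then include -d):
Positive differences: {1, 2, 9, 10, 11}
Full difference set: {0} ∪ (positive diffs) ∪ (negative diffs).
|A - A| = 1 + 2·5 = 11 (matches direct enumeration: 11).

|A - A| = 11


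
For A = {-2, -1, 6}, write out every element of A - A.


A - A = {a - a' : a, a' ∈ A}.
Compute a - a' for each ordered pair (a, a'):
a = -2: -2--2=0, -2--1=-1, -2-6=-8
a = -1: -1--2=1, -1--1=0, -1-6=-7
a = 6: 6--2=8, 6--1=7, 6-6=0
Collecting distinct values (and noting 0 appears from a-a):
A - A = {-8, -7, -1, 0, 1, 7, 8}
|A - A| = 7

A - A = {-8, -7, -1, 0, 1, 7, 8}


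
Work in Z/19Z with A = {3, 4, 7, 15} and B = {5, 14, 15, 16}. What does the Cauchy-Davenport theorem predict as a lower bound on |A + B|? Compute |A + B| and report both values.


Cauchy-Davenport: |A + B| ≥ min(p, |A| + |B| - 1) for A, B nonempty in Z/pZ.
|A| = 4, |B| = 4, p = 19.
CD lower bound = min(19, 4 + 4 - 1) = min(19, 7) = 7.
Compute A + B mod 19 directly:
a = 3: 3+5=8, 3+14=17, 3+15=18, 3+16=0
a = 4: 4+5=9, 4+14=18, 4+15=0, 4+16=1
a = 7: 7+5=12, 7+14=2, 7+15=3, 7+16=4
a = 15: 15+5=1, 15+14=10, 15+15=11, 15+16=12
A + B = {0, 1, 2, 3, 4, 8, 9, 10, 11, 12, 17, 18}, so |A + B| = 12.
Verify: 12 ≥ 7? Yes ✓.

CD lower bound = 7, actual |A + B| = 12.


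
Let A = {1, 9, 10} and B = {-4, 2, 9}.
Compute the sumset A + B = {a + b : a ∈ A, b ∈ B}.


A + B = {a + b : a ∈ A, b ∈ B}.
Enumerate all |A|·|B| = 3·3 = 9 pairs (a, b) and collect distinct sums.
a = 1: 1+-4=-3, 1+2=3, 1+9=10
a = 9: 9+-4=5, 9+2=11, 9+9=18
a = 10: 10+-4=6, 10+2=12, 10+9=19
Collecting distinct sums: A + B = {-3, 3, 5, 6, 10, 11, 12, 18, 19}
|A + B| = 9

A + B = {-3, 3, 5, 6, 10, 11, 12, 18, 19}


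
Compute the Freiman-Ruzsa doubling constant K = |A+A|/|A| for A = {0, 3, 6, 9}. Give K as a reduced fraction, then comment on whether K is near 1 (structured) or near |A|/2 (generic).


|A| = 4.
Compute A + A by enumerating all 16 pairs.
A + A = {0, 3, 6, 9, 12, 15, 18}, so |A + A| = 7.
K = |A + A| / |A| = 7/4 (already in lowest terms) ≈ 1.7500.
Reference: AP of size 4 gives K = 7/4 ≈ 1.7500; a fully generic set of size 4 gives K ≈ 2.5000.

|A| = 4, |A + A| = 7, K = 7/4.


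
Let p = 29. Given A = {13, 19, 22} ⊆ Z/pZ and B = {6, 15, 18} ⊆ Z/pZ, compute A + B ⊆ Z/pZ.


Work in Z/29Z: reduce every sum a + b modulo 29.
Enumerate all 9 pairs:
a = 13: 13+6=19, 13+15=28, 13+18=2
a = 19: 19+6=25, 19+15=5, 19+18=8
a = 22: 22+6=28, 22+15=8, 22+18=11
Distinct residues collected: {2, 5, 8, 11, 19, 25, 28}
|A + B| = 7 (out of 29 total residues).

A + B = {2, 5, 8, 11, 19, 25, 28}


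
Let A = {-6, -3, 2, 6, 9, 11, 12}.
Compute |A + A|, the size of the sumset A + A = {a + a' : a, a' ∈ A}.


A + A = {a + a' : a, a' ∈ A}; |A| = 7.
General bounds: 2|A| - 1 ≤ |A + A| ≤ |A|(|A|+1)/2, i.e. 13 ≤ |A + A| ≤ 28.
Lower bound 2|A|-1 is attained iff A is an arithmetic progression.
Enumerate sums a + a' for a ≤ a' (symmetric, so this suffices):
a = -6: -6+-6=-12, -6+-3=-9, -6+2=-4, -6+6=0, -6+9=3, -6+11=5, -6+12=6
a = -3: -3+-3=-6, -3+2=-1, -3+6=3, -3+9=6, -3+11=8, -3+12=9
a = 2: 2+2=4, 2+6=8, 2+9=11, 2+11=13, 2+12=14
a = 6: 6+6=12, 6+9=15, 6+11=17, 6+12=18
a = 9: 9+9=18, 9+11=20, 9+12=21
a = 11: 11+11=22, 11+12=23
a = 12: 12+12=24
Distinct sums: {-12, -9, -6, -4, -1, 0, 3, 4, 5, 6, 8, 9, 11, 12, 13, 14, 15, 17, 18, 20, 21, 22, 23, 24}
|A + A| = 24

|A + A| = 24


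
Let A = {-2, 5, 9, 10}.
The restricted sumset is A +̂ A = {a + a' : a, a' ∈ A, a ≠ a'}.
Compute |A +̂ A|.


Restricted sumset: A +̂ A = {a + a' : a ∈ A, a' ∈ A, a ≠ a'}.
Equivalently, take A + A and drop any sum 2a that is achievable ONLY as a + a for a ∈ A (i.e. sums representable only with equal summands).
Enumerate pairs (a, a') with a < a' (symmetric, so each unordered pair gives one sum; this covers all a ≠ a'):
  -2 + 5 = 3
  -2 + 9 = 7
  -2 + 10 = 8
  5 + 9 = 14
  5 + 10 = 15
  9 + 10 = 19
Collected distinct sums: {3, 7, 8, 14, 15, 19}
|A +̂ A| = 6
(Reference bound: |A +̂ A| ≥ 2|A| - 3 for |A| ≥ 2, with |A| = 4 giving ≥ 5.)

|A +̂ A| = 6


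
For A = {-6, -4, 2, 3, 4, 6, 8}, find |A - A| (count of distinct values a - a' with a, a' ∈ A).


A - A = {a - a' : a, a' ∈ A}; |A| = 7.
Bounds: 2|A|-1 ≤ |A - A| ≤ |A|² - |A| + 1, i.e. 13 ≤ |A - A| ≤ 43.
Note: 0 ∈ A - A always (from a - a). The set is symmetric: if d ∈ A - A then -d ∈ A - A.
Enumerate nonzero differences d = a - a' with a > a' (then include -d):
Positive differences: {1, 2, 3, 4, 5, 6, 7, 8, 9, 10, 12, 14}
Full difference set: {0} ∪ (positive diffs) ∪ (negative diffs).
|A - A| = 1 + 2·12 = 25 (matches direct enumeration: 25).

|A - A| = 25


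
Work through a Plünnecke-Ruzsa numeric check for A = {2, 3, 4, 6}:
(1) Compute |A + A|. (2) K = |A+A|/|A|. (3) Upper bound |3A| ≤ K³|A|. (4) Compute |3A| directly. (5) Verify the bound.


|A| = 4.
Step 1: Compute A + A by enumerating all 16 pairs.
A + A = {4, 5, 6, 7, 8, 9, 10, 12}, so |A + A| = 8.
Step 2: Doubling constant K = |A + A|/|A| = 8/4 = 8/4 ≈ 2.0000.
Step 3: Plünnecke-Ruzsa gives |3A| ≤ K³·|A| = (2.0000)³ · 4 ≈ 32.0000.
Step 4: Compute 3A = A + A + A directly by enumerating all triples (a,b,c) ∈ A³; |3A| = 12.
Step 5: Check 12 ≤ 32.0000? Yes ✓.

K = 8/4, Plünnecke-Ruzsa bound K³|A| ≈ 32.0000, |3A| = 12, inequality holds.


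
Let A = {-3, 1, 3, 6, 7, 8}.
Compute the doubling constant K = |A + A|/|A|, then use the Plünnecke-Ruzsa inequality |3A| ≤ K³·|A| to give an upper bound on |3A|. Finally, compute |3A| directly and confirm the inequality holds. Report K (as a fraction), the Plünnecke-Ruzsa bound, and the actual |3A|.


|A| = 6.
Step 1: Compute A + A by enumerating all 36 pairs.
A + A = {-6, -2, 0, 2, 3, 4, 5, 6, 7, 8, 9, 10, 11, 12, 13, 14, 15, 16}, so |A + A| = 18.
Step 2: Doubling constant K = |A + A|/|A| = 18/6 = 18/6 ≈ 3.0000.
Step 3: Plünnecke-Ruzsa gives |3A| ≤ K³·|A| = (3.0000)³ · 6 ≈ 162.0000.
Step 4: Compute 3A = A + A + A directly by enumerating all triples (a,b,c) ∈ A³; |3A| = 29.
Step 5: Check 29 ≤ 162.0000? Yes ✓.

K = 18/6, Plünnecke-Ruzsa bound K³|A| ≈ 162.0000, |3A| = 29, inequality holds.


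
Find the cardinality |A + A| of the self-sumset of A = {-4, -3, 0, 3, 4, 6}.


A + A = {a + a' : a, a' ∈ A}; |A| = 6.
General bounds: 2|A| - 1 ≤ |A + A| ≤ |A|(|A|+1)/2, i.e. 11 ≤ |A + A| ≤ 21.
Lower bound 2|A|-1 is attained iff A is an arithmetic progression.
Enumerate sums a + a' for a ≤ a' (symmetric, so this suffices):
a = -4: -4+-4=-8, -4+-3=-7, -4+0=-4, -4+3=-1, -4+4=0, -4+6=2
a = -3: -3+-3=-6, -3+0=-3, -3+3=0, -3+4=1, -3+6=3
a = 0: 0+0=0, 0+3=3, 0+4=4, 0+6=6
a = 3: 3+3=6, 3+4=7, 3+6=9
a = 4: 4+4=8, 4+6=10
a = 6: 6+6=12
Distinct sums: {-8, -7, -6, -4, -3, -1, 0, 1, 2, 3, 4, 6, 7, 8, 9, 10, 12}
|A + A| = 17

|A + A| = 17


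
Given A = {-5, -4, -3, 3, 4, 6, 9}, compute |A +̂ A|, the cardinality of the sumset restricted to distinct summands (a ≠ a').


Restricted sumset: A +̂ A = {a + a' : a ∈ A, a' ∈ A, a ≠ a'}.
Equivalently, take A + A and drop any sum 2a that is achievable ONLY as a + a for a ∈ A (i.e. sums representable only with equal summands).
Enumerate pairs (a, a') with a < a' (symmetric, so each unordered pair gives one sum; this covers all a ≠ a'):
  -5 + -4 = -9
  -5 + -3 = -8
  -5 + 3 = -2
  -5 + 4 = -1
  -5 + 6 = 1
  -5 + 9 = 4
  -4 + -3 = -7
  -4 + 3 = -1
  -4 + 4 = 0
  -4 + 6 = 2
  -4 + 9 = 5
  -3 + 3 = 0
  -3 + 4 = 1
  -3 + 6 = 3
  -3 + 9 = 6
  3 + 4 = 7
  3 + 6 = 9
  3 + 9 = 12
  4 + 6 = 10
  4 + 9 = 13
  6 + 9 = 15
Collected distinct sums: {-9, -8, -7, -2, -1, 0, 1, 2, 3, 4, 5, 6, 7, 9, 10, 12, 13, 15}
|A +̂ A| = 18
(Reference bound: |A +̂ A| ≥ 2|A| - 3 for |A| ≥ 2, with |A| = 7 giving ≥ 11.)

|A +̂ A| = 18
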